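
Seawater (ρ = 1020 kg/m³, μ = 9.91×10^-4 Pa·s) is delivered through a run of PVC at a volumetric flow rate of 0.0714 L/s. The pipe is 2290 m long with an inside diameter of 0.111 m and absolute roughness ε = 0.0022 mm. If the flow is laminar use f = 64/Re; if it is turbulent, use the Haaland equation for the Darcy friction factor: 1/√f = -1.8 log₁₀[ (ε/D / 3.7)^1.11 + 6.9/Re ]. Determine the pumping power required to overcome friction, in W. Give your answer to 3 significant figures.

P ≈ 0.00311 W

Q = 0.0714 L/s = 0.0714/1000 = 7.14e-05 m³/s.
Cross-sectional area A = πD²/4 = π(0.111)²/4 = 0.009677 m²; mean velocity V = Q/A = 7.14e-05/0.009677 = 0.007378 m/s.
Reynolds number Re = ρVD/μ = 1020 · 0.007378 · 0.111 / 0.000991 = 843.
Re < 2300 → laminar flow, so f = 64/Re = 64/843 = 0.07592 (the turbulent correlation is not needed).
Darcy-Weisbach: ΔP = f(L/D)(ρV²/2) = 0.07592·(2290/0.111)·(1020·0.007378²/2) = 0.07592·2.063e+04·0.02776 = 43.49 Pa.
Pumping power P = QΔP = 7.14e-05·43.49 = 0.003105 W = 0.00311 W.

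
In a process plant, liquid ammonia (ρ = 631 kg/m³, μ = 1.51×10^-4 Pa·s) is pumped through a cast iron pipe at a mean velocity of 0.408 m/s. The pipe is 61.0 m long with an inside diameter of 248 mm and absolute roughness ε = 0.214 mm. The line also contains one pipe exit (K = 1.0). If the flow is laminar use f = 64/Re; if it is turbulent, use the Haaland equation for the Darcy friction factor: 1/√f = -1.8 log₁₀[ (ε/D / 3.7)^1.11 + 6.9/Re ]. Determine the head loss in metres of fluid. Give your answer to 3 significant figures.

Reynolds number Re = ρVD/μ = 631 · 0.408 · 0.248 / 0.000151 = 4.228e+05.
Re > 4000 → turbulent. Relative roughness ε/D = 0.000214/0.248 = 0.000863. Haaland: 1/√f = -1.8 log₁₀[(0.000863/3.7)^1.11 + 6.9/4.228e+05] = -1.8 log₁₀[9.29e-05 + 1.63e-05] = 7.131, so f = 0.01967.
Total minor-loss coefficient ΣK = 1·1 = 1.
ΔP = [f·L/D + ΣK]·(ρV²/2) = [0.01967·61/0.248 + 1]·(631·0.408²/2) = [4.837 + 1]·52.52 = 306.6 Pa.
Head loss h_f = ΔP/(ρg) = 306.6/(631·9.81) = 0.0495 m.

h_f ≈ 0.0495 m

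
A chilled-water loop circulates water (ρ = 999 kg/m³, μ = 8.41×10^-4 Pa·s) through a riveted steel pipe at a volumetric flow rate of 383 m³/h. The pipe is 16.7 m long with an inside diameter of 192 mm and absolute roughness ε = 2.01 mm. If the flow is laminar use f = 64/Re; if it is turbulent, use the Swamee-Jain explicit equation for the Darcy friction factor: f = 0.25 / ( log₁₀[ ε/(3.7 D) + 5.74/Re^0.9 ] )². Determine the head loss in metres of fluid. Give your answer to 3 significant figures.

Q = 383 m³/h = 383/3600 = 0.1064 m³/s.
Cross-sectional area A = πD²/4 = π(0.192)²/4 = 0.02895 m²; mean velocity V = Q/A = 0.1064/0.02895 = 3.675 m/s.
Reynolds number Re = ρVD/μ = 999 · 3.675 · 0.192 / 0.000841 = 8.381e+05.
Re > 4000 → turbulent. Relative roughness ε/D = 0.00201/0.192 = 0.0105. Swamee-Jain: f = 0.25/(log₁₀[0.0105/3.7 + 5.74/8.381e+05^0.9])² = 0.25/(log₁₀[0.00283 + 2.68e-05])² = 0.25/(-2.544)² = 0.03862.
Darcy-Weisbach: ΔP = f(L/D)(ρV²/2) = 0.03862·(16.7/0.192)·(999·3.675²/2) = 0.03862·86.98·6744 = 2.266e+04 Pa.
Head loss h_f = ΔP/(ρg) = 2.266e+04/(999·9.81) = 2.31 m.

h_f ≈ 2.31 m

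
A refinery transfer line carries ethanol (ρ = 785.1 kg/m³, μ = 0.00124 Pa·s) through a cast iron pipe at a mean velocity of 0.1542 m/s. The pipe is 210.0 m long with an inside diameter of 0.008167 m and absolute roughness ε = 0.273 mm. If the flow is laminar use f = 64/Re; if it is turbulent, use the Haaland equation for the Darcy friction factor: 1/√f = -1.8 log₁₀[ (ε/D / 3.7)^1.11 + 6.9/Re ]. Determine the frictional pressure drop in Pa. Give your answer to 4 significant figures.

Reynolds number Re = ρVD/μ = 785.1 · 0.1542 · 0.008167 / 0.00124 = 797.4.
Re < 2300 → laminar flow, so f = 64/Re = 64/797.4 = 0.08027 (the turbulent correlation is not needed).
Darcy-Weisbach: ΔP = f(L/D)(ρV²/2) = 0.08027·(210/0.008167)·(785.1·0.1542²/2) = 0.08027·2.571e+04·9.334 = 1.926e+04 Pa.

ΔP ≈ 19260 Pa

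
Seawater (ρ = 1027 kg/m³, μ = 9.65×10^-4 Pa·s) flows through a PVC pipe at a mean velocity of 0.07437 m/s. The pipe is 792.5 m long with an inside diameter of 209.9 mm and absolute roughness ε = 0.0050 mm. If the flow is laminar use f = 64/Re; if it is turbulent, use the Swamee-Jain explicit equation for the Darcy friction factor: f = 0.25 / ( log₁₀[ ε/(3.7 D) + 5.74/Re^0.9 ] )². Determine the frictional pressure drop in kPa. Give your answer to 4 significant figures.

Reynolds number Re = ρVD/μ = 1027 · 0.07437 · 0.2099 / 0.000965 = 1.661e+04.
Re > 4000 → turbulent. Relative roughness ε/D = 5e-06/0.2099 = 2.38e-05. Swamee-Jain: f = 0.25/(log₁₀[2.38e-05/3.7 + 5.74/1.661e+04^0.9])² = 0.25/(log₁₀[6.44e-06 + 0.000913])² = 0.25/(-3.036)² = 0.02711.
Darcy-Weisbach: ΔP = f(L/D)(ρV²/2) = 0.02711·(792.5/0.2099)·(1027·0.07437²/2) = 0.02711·3776·2.84 = 290.8 Pa.
ΔP = 290.8 Pa = 0.2908 kPa.

ΔP ≈ 0.2908 kPa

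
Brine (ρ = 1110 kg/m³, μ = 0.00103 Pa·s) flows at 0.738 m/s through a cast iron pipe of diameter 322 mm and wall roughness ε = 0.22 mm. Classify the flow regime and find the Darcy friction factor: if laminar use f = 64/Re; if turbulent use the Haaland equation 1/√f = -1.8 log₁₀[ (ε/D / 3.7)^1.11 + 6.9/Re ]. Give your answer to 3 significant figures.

f ≈ 0.0192

Re = ρVD/μ = 1110·0.738·0.322/0.00103 = 2.561e+05.
Re > 4000 → turbulent. ε/D = 0.00022/0.322 = 0.000683; Haaland: 1/√f = -1.8 log₁₀[7.17e-05 + 2.69e-05] = 7.21, so f = 0.01923.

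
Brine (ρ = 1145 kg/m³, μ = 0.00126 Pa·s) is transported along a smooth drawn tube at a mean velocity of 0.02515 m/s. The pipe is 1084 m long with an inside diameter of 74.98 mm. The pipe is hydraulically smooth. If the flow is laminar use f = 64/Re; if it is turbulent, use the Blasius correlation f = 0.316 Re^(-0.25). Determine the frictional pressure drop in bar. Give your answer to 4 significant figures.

ΔP ≈ 0.001955 bar

Reynolds number Re = ρVD/μ = 1145 · 0.02515 · 0.07498 / 0.00126 = 1714.
Re < 2300 → laminar flow, so f = 64/Re = 64/1714 = 0.03735 (the turbulent correlation is not needed).
Darcy-Weisbach: ΔP = f(L/D)(ρV²/2) = 0.03735·(1084/0.07498)·(1145·0.02515²/2) = 0.03735·1.446e+04·0.3621 = 195.5 Pa.
ΔP = 195.5 Pa = 0.001955 bar.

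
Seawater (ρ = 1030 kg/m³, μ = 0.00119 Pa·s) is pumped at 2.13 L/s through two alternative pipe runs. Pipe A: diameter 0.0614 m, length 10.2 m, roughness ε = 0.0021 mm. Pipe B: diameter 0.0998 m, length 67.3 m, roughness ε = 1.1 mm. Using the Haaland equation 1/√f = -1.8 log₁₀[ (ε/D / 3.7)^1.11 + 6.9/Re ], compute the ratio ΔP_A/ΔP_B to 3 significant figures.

ΔP_A/ΔP_B ≈ 0.917

Pipe A: V = Q/A = 0.00213/0.002961 = 0.7194 m/s; Re = 3.823e+04; ε/D = 3.42e-05; Haaland → f = 0.0221; ΔP_A = f(L/D)(ρV²/2) = 978.3 Pa.
Pipe B: V = Q/A = 0.00213/0.007823 = 0.2723 m/s; Re = 2.352e+04; ε/D = 0.011; Haaland → f = 0.04143; ΔP_B = f(L/D)(ρV²/2) = 1067 Pa.
ΔP_A/ΔP_B = 978.3/1067 = 0.917.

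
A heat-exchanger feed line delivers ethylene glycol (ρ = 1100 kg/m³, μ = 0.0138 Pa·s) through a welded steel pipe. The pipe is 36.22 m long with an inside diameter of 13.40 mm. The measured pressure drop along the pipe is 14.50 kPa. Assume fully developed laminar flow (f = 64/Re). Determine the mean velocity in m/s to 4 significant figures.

V ≈ 0.1628 m/s

For laminar flow, f = 64/Re with Re = ρVD/μ, so Darcy-Weisbach reduces to ΔP = 32μLV/D². Solving for V: V = ΔP·D²/(32μL) = 1.45e+04·(0.0134)²/(32·0.0138·36.22) = 0.1628 m/s.
Check: Re = ρVD/μ = 1100·0.1628·0.0134/0.0138 = 173.9 < 2300, so the laminar assumption holds.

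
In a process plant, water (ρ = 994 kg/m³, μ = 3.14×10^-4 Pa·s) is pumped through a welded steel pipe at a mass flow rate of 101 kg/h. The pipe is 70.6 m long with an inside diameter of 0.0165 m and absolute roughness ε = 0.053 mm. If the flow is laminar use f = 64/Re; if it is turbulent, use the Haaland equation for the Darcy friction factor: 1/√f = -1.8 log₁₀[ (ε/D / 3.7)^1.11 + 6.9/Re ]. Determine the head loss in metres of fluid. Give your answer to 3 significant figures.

ṁ = 101 kg/h = 101/3600 = 0.02806 kg/s.
A = πD²/4 = π(0.0165)²/4 = 0.0002138 m²; mean velocity V = ṁ/(ρA) = 0.02806/(994 · 0.0002138) = 0.132 m/s.
Reynolds number Re = ρVD/μ = 994 · 0.132 · 0.0165 / 0.000314 = 6895.
Re > 4000 → turbulent. Relative roughness ε/D = 5.3e-05/0.0165 = 0.00321. Haaland: 1/√f = -1.8 log₁₀[(0.00321/3.7)^1.11 + 6.9/6895] = -1.8 log₁₀[0.0004 + 0.001] = 5.137, so f = 0.0379.
Darcy-Weisbach: ΔP = f(L/D)(ρV²/2) = 0.0379·(70.6/0.0165)·(994·0.132²/2) = 0.0379·4279·8.66 = 1404 Pa.
Head loss h_f = ΔP/(ρg) = 1404/(994·9.81) = 0.144 m.

h_f ≈ 0.144 m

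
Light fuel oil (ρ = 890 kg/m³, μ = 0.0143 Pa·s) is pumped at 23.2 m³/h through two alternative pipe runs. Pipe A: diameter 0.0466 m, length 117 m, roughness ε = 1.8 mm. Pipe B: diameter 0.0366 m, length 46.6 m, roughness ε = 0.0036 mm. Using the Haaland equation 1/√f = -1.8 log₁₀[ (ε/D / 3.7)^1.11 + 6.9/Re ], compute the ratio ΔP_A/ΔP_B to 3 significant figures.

Pipe A: V = Q/A = 0.006444/0.001706 = 3.779 m/s; Re = 1.096e+04; ε/D = 0.0386; Haaland → f = 0.06627; ΔP_A = f(L/D)(ρV²/2) = 1.057e+06 Pa.
Pipe B: V = Q/A = 0.006444/0.001052 = 6.125 m/s; Re = 1.395e+04; ε/D = 9.84e-05; Haaland → f = 0.02837; ΔP_B = f(L/D)(ρV²/2) = 6.03e+05 Pa.
ΔP_A/ΔP_B = 1.057e+06/6.03e+05 = 1.75.

ΔP_A/ΔP_B ≈ 1.75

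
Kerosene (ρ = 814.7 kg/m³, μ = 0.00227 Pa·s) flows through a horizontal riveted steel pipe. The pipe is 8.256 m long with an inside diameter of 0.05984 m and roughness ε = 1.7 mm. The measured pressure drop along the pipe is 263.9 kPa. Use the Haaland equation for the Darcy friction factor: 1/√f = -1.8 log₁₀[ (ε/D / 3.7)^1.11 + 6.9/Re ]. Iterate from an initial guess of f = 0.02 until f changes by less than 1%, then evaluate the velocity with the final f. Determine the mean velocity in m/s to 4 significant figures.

Rearranging Darcy-Weisbach: V = √(2·ΔP·D/(f·L·ρ)). With ε/D = 0.0017/0.05984 = 0.0284, iterate starting from f = 0.02:
  f = 0.02 → V = √(2·2.639e+05·0.05984/(0.02·8.256·814.7)) = 15.32 m/s; Re = ρVD/μ = 3.291e+05; f → 0.05611
  f = 0.05611 → V = 9.148 m/s; Re = 1.965e+05; f → 0.05618
Converged (Δf/f < 1%). With the final f = 0.05618: V = √(2·2.639e+05·0.05984/(0.05618·8.256·814.7)) = 9.143 m/s.

V ≈ 9.143 m/s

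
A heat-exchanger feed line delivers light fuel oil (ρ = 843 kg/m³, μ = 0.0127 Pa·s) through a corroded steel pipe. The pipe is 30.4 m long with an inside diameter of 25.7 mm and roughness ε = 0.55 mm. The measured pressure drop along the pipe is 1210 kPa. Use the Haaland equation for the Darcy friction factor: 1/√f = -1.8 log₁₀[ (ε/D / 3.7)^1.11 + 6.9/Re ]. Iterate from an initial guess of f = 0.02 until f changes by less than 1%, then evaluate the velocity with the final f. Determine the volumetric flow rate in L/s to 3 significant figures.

Rearranging Darcy-Weisbach: V = √(2·ΔP·D/(f·L·ρ)). With ε/D = 0.00055/0.0257 = 0.0214, iterate starting from f = 0.02:
  f = 0.02 → V = √(2·1.21e+06·0.0257/(0.02·30.4·843)) = 11.02 m/s; Re = ρVD/μ = 1.879e+04; f → 0.05193
  f = 0.05193 → V = 6.836 m/s; Re = 1.166e+04; f → 0.05305
  f = 0.05305 → V = 6.763 m/s; Re = 1.154e+04; f → 0.05309
Converged (Δf/f < 1%). With the final f = 0.05309: V = √(2·1.21e+06·0.0257/(0.05309·30.4·843)) = 6.761 m/s.
Q = V·A = 6.761·(π/4·0.0257²) = 0.003507 m³/s = 3.51 L/s.

Q ≈ 3.51 L/s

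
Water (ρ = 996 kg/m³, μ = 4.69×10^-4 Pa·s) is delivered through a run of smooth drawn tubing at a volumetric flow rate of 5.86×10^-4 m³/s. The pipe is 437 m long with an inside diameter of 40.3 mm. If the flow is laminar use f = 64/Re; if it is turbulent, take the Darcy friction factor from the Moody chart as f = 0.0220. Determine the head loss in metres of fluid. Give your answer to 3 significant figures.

Cross-sectional area A = πD²/4 = π(0.0403)²/4 = 0.001276 m²; mean velocity V = Q/A = 0.000586/0.001276 = 0.4594 m/s.
Reynolds number Re = ρVD/μ = 996 · 0.4594 · 0.0403 / 0.000469 = 3.932e+04.
Re > 4000 → turbulent; use the Moody-chart value f = 0.0220.
Darcy-Weisbach: ΔP = f(L/D)(ρV²/2) = 0.022·(437/0.0403)·(996·0.4594²/2) = 0.022·1.084e+04·105.1 = 2.507e+04 Pa.
Head loss h_f = ΔP/(ρg) = 2.507e+04/(996·9.81) = 2.57 m.

h_f ≈ 2.57 m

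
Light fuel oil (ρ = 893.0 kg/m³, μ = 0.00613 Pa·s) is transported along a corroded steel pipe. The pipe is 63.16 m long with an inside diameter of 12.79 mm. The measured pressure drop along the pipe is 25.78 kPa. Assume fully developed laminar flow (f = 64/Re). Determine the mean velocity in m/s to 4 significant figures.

V ≈ 0.3404 m/s

For laminar flow, f = 64/Re with Re = ρVD/μ, so Darcy-Weisbach reduces to ΔP = 32μLV/D². Solving for V: V = ΔP·D²/(32μL) = 2.578e+04·(0.01279)²/(32·0.00613·63.16) = 0.3404 m/s.
Check: Re = ρVD/μ = 893·0.3404·0.01279/0.00613 = 634.2 < 2300, so the laminar assumption holds.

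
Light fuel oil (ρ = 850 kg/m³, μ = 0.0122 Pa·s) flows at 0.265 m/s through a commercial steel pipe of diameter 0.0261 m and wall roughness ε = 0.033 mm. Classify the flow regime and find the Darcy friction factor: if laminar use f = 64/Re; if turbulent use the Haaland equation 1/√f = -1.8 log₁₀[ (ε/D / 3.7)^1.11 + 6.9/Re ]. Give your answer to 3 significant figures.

f ≈ 0.133

Re = ρVD/μ = 850·0.265·0.0261/0.0122 = 481.9.
Re < 2300 → laminar, so f = 64/Re = 0.1328 (roughness is irrelevant in laminar flow).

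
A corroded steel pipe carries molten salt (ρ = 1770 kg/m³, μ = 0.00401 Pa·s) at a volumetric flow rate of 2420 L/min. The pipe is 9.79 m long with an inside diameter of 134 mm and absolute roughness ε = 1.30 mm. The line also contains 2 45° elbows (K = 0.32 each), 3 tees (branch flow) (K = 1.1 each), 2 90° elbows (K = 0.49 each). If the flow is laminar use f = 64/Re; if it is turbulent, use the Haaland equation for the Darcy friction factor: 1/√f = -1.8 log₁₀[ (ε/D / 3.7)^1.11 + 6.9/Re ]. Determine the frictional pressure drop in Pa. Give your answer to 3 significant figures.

Q = 2420 L/min = 2420/60000 = 0.04033 m³/s.
Cross-sectional area A = πD²/4 = π(0.134)²/4 = 0.0141 m²; mean velocity V = Q/A = 0.04033/0.0141 = 2.86 m/s.
Reynolds number Re = ρVD/μ = 1770 · 2.86 · 0.134 / 0.00401 = 1.692e+05.
Re > 4000 → turbulent. Relative roughness ε/D = 0.0013/0.134 = 0.0097. Haaland: 1/√f = -1.8 log₁₀[(0.0097/3.7)^1.11 + 6.9/1.692e+05] = -1.8 log₁₀[0.00136 + 4.08e-05] = 5.135, so f = 0.03793.
Total minor-loss coefficient ΣK = 2·0.32 + 3·1.1 + 2·0.49 = 4.92.
ΔP = [f·L/D + ΣK]·(ρV²/2) = [0.03793·9.79/0.134 + 4.92]·(1770·2.86²/2) = [2.771 + 4.92]·7239 = 5.568e+04 Pa.

ΔP ≈ 55700 Pa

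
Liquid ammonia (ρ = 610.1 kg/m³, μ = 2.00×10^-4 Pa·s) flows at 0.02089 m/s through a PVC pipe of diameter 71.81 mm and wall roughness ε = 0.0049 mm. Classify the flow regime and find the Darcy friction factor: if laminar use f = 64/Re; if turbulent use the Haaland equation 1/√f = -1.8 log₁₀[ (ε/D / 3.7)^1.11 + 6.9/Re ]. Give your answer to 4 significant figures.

f ≈ 0.03881

Re = ρVD/μ = 610.1·0.02089·0.07181/0.0002 = 4576.
Re > 4000 → turbulent. ε/D = 4.9e-06/0.07181 = 6.82e-05; Haaland: 1/√f = -1.8 log₁₀[5.56e-06 + 0.00151] = 5.076, so f = 0.03881.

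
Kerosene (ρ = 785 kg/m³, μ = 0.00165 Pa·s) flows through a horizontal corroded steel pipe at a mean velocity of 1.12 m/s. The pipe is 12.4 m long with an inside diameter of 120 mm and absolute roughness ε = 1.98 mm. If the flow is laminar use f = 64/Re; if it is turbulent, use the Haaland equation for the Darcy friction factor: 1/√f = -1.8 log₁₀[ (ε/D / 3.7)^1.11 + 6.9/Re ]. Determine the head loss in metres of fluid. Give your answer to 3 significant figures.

Reynolds number Re = ρVD/μ = 785 · 1.12 · 0.12 / 0.00165 = 6.394e+04.
Re > 4000 → turbulent. Relative roughness ε/D = 0.00198/0.12 = 0.0165. Haaland: 1/√f = -1.8 log₁₀[(0.0165/3.7)^1.11 + 6.9/6.394e+04] = -1.8 log₁₀[0.00246 + 0.000108] = 4.663, so f = 0.04599.
Darcy-Weisbach: ΔP = f(L/D)(ρV²/2) = 0.04599·(12.4/0.12)·(785·1.12²/2) = 0.04599·103.3·492.4 = 2340 Pa.
Head loss h_f = ΔP/(ρg) = 2340/(785·9.81) = 0.304 m.

h_f ≈ 0.304 m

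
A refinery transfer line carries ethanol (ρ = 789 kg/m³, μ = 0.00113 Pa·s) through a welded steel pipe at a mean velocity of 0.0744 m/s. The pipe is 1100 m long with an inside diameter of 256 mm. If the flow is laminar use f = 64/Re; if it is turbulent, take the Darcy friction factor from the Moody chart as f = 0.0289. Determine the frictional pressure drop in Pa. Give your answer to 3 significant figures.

Reynolds number Re = ρVD/μ = 789 · 0.0744 · 0.256 / 0.00113 = 1.33e+04.
Re > 4000 → turbulent; use the Moody-chart value f = 0.0289.
Darcy-Weisbach: ΔP = f(L/D)(ρV²/2) = 0.0289·(1100/0.256)·(789·0.0744²/2) = 0.0289·4297·2.184 = 271.2 Pa.

ΔP ≈ 271 Pa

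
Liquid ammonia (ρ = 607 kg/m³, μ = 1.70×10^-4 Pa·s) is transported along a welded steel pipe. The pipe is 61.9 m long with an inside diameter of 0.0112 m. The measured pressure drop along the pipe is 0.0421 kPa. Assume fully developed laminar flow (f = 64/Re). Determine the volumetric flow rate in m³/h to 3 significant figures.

For laminar flow, f = 64/Re with Re = ρVD/μ, so Darcy-Weisbach reduces to ΔP = 32μLV/D². Solving for V: V = ΔP·D²/(32μL) = 42.1·(0.0112)²/(32·0.00017·61.9) = 0.01568 m/s.
Check: Re = ρVD/μ = 607·0.01568·0.0112/0.00017 = 627.2 < 2300, so the laminar assumption holds.
Q = V·A = 0.01568·(π/4·0.0112²) = 1.545e-06 m³/s = 0.00556 m³/h.

Q ≈ 0.00556 m³/h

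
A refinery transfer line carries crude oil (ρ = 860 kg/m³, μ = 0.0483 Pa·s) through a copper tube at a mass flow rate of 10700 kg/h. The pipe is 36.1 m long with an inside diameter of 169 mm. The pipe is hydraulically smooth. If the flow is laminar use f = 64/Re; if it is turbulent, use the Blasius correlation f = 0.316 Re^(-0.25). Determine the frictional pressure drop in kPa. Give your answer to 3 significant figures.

ṁ = 10700 kg/h = 10700/3600 = 2.972 kg/s.
A = πD²/4 = π(0.169)²/4 = 0.02243 m²; mean velocity V = ṁ/(ρA) = 2.972/(860 · 0.02243) = 0.1541 m/s.
Reynolds number Re = ρVD/μ = 860 · 0.1541 · 0.169 / 0.0483 = 463.6.
Re < 2300 → laminar flow, so f = 64/Re = 64/463.6 = 0.138 (the turbulent correlation is not needed).
Darcy-Weisbach: ΔP = f(L/D)(ρV²/2) = 0.138·(36.1/0.169)·(860·0.1541²/2) = 0.138·213.6·10.21 = 301 Pa.
ΔP = 301 Pa = 0.301 kPa.

ΔP ≈ 0.301 kPa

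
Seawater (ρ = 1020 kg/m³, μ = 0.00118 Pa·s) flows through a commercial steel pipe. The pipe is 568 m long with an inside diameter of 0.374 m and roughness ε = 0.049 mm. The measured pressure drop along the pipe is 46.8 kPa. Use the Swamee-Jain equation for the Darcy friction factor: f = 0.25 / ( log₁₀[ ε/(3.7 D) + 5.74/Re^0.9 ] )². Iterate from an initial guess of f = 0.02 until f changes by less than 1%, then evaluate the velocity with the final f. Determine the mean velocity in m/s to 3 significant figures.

V ≈ 2.05 m/s

Rearranging Darcy-Weisbach: V = √(2·ΔP·D/(f·L·ρ)). With ε/D = 4.9e-05/0.374 = 0.000131, iterate starting from f = 0.02:
  f = 0.02 → V = √(2·4.68e+04·0.374/(0.02·568·1020)) = 1.738 m/s; Re = ρVD/μ = 5.619e+05; f → 0.01464
  f = 0.01464 → V = 2.031 m/s; Re = 6.567e+05; f → 0.01443
  f = 0.01443 → V = 2.046 m/s; Re = 6.616e+05; f → 0.01442
Converged (Δf/f < 1%). With the final f = 0.01442: V = √(2·4.68e+04·0.374/(0.01442·568·1020)) = 2.047 m/s.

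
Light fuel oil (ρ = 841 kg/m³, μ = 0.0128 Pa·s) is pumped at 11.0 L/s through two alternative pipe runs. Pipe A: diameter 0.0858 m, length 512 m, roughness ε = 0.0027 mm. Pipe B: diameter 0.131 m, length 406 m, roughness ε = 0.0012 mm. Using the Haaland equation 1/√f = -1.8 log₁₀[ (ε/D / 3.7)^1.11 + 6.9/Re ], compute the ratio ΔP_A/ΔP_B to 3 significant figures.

ΔP_A/ΔP_B ≈ 9.30

Pipe A: V = Q/A = 0.011/0.005782 = 1.903 m/s; Re = 1.073e+04; ε/D = 3.15e-05; Haaland → f = 0.03033; ΔP_A = f(L/D)(ρV²/2) = 2.755e+05 Pa.
Pipe B: V = Q/A = 0.011/0.01348 = 0.8161 m/s; Re = 7025; ε/D = 9.16e-06; Haaland → f = 0.03412; ΔP_B = f(L/D)(ρV²/2) = 2.962e+04 Pa.
ΔP_A/ΔP_B = 2.755e+05/2.962e+04 = 9.30.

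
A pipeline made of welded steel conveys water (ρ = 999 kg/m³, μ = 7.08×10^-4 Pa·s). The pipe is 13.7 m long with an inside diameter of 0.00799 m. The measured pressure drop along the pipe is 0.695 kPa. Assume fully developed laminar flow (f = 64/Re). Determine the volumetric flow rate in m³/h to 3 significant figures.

Q ≈ 0.0258 m³/h

For laminar flow, f = 64/Re with Re = ρVD/μ, so Darcy-Weisbach reduces to ΔP = 32μLV/D². Solving for V: V = ΔP·D²/(32μL) = 695·(0.00799)²/(32·0.000708·13.7) = 0.1429 m/s.
Check: Re = ρVD/μ = 999·0.1429·0.00799/0.000708 = 1612 < 2300, so the laminar assumption holds.
Q = V·A = 0.1429·(π/4·0.00799²) = 7.167e-06 m³/s = 0.0258 m³/h.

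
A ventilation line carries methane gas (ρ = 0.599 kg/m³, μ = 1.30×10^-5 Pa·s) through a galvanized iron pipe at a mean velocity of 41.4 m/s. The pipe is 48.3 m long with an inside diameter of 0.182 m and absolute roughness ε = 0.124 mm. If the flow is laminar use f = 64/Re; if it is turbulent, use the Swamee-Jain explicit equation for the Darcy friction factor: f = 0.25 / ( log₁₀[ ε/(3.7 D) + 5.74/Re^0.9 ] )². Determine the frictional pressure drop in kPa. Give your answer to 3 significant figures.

Reynolds number Re = ρVD/μ = 0.599 · 41.4 · 0.182 / 1.3e-05 = 3.472e+05.
Re > 4000 → turbulent. Relative roughness ε/D = 0.000124/0.182 = 0.000681. Swamee-Jain: f = 0.25/(log₁₀[0.000681/3.7 + 5.74/3.472e+05^0.9])² = 0.25/(log₁₀[0.000184 + 5.92e-05])² = 0.25/(-3.614)² = 0.01914.
Darcy-Weisbach: ΔP = f(L/D)(ρV²/2) = 0.01914·(48.3/0.182)·(0.599·41.4²/2) = 0.01914·265.4·513.3 = 2608 Pa.
ΔP = 2608 Pa = 2.61 kPa.

ΔP ≈ 2.61 kPa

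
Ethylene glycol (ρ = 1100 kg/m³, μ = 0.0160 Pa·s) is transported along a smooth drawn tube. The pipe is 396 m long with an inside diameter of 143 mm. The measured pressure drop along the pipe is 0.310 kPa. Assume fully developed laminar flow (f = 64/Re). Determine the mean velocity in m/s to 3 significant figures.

V ≈ 0.0313 m/s

For laminar flow, f = 64/Re with Re = ρVD/μ, so Darcy-Weisbach reduces to ΔP = 32μLV/D². Solving for V: V = ΔP·D²/(32μL) = 310·(0.143)²/(32·0.016·396) = 0.03127 m/s.
Check: Re = ρVD/μ = 1100·0.03127·0.143/0.016 = 307.4 < 2300, so the laminar assumption holds.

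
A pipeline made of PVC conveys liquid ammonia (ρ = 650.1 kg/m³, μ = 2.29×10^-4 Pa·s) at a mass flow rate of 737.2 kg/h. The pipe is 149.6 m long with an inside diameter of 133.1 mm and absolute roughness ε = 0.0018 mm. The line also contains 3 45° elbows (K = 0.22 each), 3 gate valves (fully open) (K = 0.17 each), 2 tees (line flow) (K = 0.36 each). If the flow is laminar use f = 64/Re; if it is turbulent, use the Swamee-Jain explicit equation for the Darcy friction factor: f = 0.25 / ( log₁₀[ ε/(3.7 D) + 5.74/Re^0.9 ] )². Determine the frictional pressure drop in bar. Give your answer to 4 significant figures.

ΔP ≈ 6.376×10^-5 bar

ṁ = 737.2 kg/h = 737.2/3600 = 0.2048 kg/s.
A = πD²/4 = π(0.1331)²/4 = 0.01391 m²; mean velocity V = ṁ/(ρA) = 0.2048/(650.1 · 0.01391) = 0.02264 m/s.
Reynolds number Re = ρVD/μ = 650.1 · 0.02264 · 0.1331 / 0.000229 = 8554.
Re > 4000 → turbulent. Relative roughness ε/D = 1.8e-06/0.1331 = 1.35e-05. Swamee-Jain: f = 0.25/(log₁₀[1.35e-05/3.7 + 5.74/8554^0.9])² = 0.25/(log₁₀[3.66e-06 + 0.00166])² = 0.25/(-2.779)² = 0.03237.
Total minor-loss coefficient ΣK = 3·0.22 + 3·0.17 + 2·0.36 = 1.89.
ΔP = [f·L/D + ΣK]·(ρV²/2) = [0.03237·149.6/0.1331 + 1.89]·(650.1·0.02264²/2) = [36.38 + 1.89]·0.1666 = 6.376 Pa.
ΔP = 6.376 Pa = 6.376×10^-5 bar.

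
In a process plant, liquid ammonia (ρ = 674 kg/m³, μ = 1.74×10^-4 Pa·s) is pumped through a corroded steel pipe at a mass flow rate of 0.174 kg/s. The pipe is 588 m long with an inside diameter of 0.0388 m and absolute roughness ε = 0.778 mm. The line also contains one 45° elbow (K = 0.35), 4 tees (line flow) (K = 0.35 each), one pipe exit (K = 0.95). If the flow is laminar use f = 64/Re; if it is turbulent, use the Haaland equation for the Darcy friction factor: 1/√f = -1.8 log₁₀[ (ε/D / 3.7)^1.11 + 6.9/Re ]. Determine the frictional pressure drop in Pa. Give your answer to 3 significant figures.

A = πD²/4 = π(0.0388)²/4 = 0.001182 m²; mean velocity V = ṁ/(ρA) = 0.174/(674 · 0.001182) = 0.2183 m/s.
Reynolds number Re = ρVD/μ = 674 · 0.2183 · 0.0388 / 0.000174 = 3.282e+04.
Re > 4000 → turbulent. Relative roughness ε/D = 0.000778/0.0388 = 0.0201. Haaland: 1/√f = -1.8 log₁₀[(0.0201/3.7)^1.11 + 6.9/3.282e+04] = -1.8 log₁₀[0.00305 + 0.00021] = 4.476, so f = 0.04992.
Total minor-loss coefficient ΣK = 1·0.35 + 4·0.35 + 1·0.95 = 2.7.
ΔP = [f·L/D + ΣK]·(ρV²/2) = [0.04992·588/0.0388 + 2.7]·(674·0.2183²/2) = [756.6 + 2.7]·16.07 = 1.22e+04 Pa.

ΔP ≈ 12200 Pa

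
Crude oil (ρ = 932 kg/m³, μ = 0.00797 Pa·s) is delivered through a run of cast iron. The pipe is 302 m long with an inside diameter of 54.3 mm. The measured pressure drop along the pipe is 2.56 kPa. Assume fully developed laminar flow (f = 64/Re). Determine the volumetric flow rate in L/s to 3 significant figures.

Q ≈ 0.227 L/s

For laminar flow, f = 64/Re with Re = ρVD/μ, so Darcy-Weisbach reduces to ΔP = 32μLV/D². Solving for V: V = ΔP·D²/(32μL) = 2560·(0.0543)²/(32·0.00797·302) = 0.098 m/s.
Check: Re = ρVD/μ = 932·0.098·0.0543/0.00797 = 622.3 < 2300, so the laminar assumption holds.
Q = V·A = 0.098·(π/4·0.0543²) = 0.0002269 m³/s = 0.227 L/s.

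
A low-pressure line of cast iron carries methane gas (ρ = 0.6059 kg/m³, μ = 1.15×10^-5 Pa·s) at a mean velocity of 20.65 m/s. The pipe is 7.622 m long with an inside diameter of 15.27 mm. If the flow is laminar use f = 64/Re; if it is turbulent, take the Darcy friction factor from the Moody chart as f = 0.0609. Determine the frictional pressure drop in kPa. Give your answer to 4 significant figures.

ΔP ≈ 3.927 kPa

Reynolds number Re = ρVD/μ = 0.6059 · 20.65 · 0.01527 / 1.15e-05 = 1.661e+04.
Re > 4000 → turbulent; use the Moody-chart value f = 0.0609.
Darcy-Weisbach: ΔP = f(L/D)(ρV²/2) = 0.0609·(7.622/0.01527)·(0.6059·20.65²/2) = 0.0609·499.1·129.2 = 3927 Pa.
ΔP = 3927 Pa = 3.927 kPa.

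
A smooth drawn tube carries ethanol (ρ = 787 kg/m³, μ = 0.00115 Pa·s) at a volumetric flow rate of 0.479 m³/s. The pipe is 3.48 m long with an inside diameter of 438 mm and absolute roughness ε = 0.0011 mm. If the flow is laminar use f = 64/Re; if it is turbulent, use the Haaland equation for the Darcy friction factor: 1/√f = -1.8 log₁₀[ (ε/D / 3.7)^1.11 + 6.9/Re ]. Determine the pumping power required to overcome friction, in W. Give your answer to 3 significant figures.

Cross-sectional area A = πD²/4 = π(0.438)²/4 = 0.1507 m²; mean velocity V = Q/A = 0.479/0.1507 = 3.179 m/s.
Reynolds number Re = ρVD/μ = 787 · 3.179 · 0.438 / 0.00115 = 9.529e+05.
Re > 4000 → turbulent. Relative roughness ε/D = 1.1e-06/0.438 = 2.51e-06. Haaland: 1/√f = -1.8 log₁₀[(2.51e-06/3.7)^1.11 + 6.9/9.529e+05] = -1.8 log₁₀[1.42e-07 + 7.24e-06] = 9.237, so f = 0.01172.
Darcy-Weisbach: ΔP = f(L/D)(ρV²/2) = 0.01172·(3.48/0.438)·(787·3.179²/2) = 0.01172·7.945·3977 = 370.3 Pa.
Pumping power P = QΔP = 0.479·370.3 = 177.4 W = 177 W.

P ≈ 177 W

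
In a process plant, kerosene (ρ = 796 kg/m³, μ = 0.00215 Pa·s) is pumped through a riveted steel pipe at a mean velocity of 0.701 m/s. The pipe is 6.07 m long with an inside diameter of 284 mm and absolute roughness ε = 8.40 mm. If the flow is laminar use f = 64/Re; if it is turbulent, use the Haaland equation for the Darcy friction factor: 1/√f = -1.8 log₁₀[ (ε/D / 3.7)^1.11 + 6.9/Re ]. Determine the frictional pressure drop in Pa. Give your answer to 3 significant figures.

Reynolds number Re = ρVD/μ = 796 · 0.701 · 0.284 / 0.00215 = 7.371e+04.
Re > 4000 → turbulent. Relative roughness ε/D = 0.0084/0.284 = 0.0296. Haaland: 1/√f = -1.8 log₁₀[(0.0296/3.7)^1.11 + 6.9/7.371e+04] = -1.8 log₁₀[0.0047 + 9.36e-05] = 4.175, so f = 0.05737.
Darcy-Weisbach: ΔP = f(L/D)(ρV²/2) = 0.05737·(6.07/0.284)·(796·0.701²/2) = 0.05737·21.37·195.6 = 239.8 Pa.

ΔP ≈ 240 Pa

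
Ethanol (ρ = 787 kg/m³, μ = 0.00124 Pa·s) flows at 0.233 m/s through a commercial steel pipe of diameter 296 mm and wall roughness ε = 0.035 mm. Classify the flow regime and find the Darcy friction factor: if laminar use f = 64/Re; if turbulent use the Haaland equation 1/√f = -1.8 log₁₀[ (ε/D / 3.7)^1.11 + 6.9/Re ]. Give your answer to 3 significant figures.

Re = ρVD/μ = 787·0.233·0.296/0.00124 = 4.377e+04.
Re > 4000 → turbulent. ε/D = 3.5e-05/0.296 = 0.000118; Haaland: 1/√f = -1.8 log₁₀[1.02e-05 + 0.000158] = 6.795, so f = 0.02166.

f ≈ 0.0217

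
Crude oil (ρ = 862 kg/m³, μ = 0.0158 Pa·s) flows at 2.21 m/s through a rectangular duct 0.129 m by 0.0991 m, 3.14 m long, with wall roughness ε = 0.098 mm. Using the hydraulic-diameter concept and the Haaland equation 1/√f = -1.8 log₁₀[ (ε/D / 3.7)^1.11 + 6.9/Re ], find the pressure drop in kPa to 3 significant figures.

ΔP ≈ 1.76 kPa

Hydraulic diameter D_h = 4A/P = 4·(0.129·0.0991)/(2·(0.129+0.0991)) = 0.05114/0.4562 = 0.1121 m.
Re = ρVD_h/μ = 862·2.21·0.1121/0.0158 = 1.351e+04.
ε/D_h = 9.8e-05/0.1121 = 0.000874; Haaland gives 1/√f = -1.8 log₁₀[9.43e-05+0.000511] = 5.793, so f = 0.0298.
ΔP = f(L/D_h)(ρV²/2) = 0.0298·3.14/0.1121·2105 = 1757 Pa.
ΔP = 1.76 kPa.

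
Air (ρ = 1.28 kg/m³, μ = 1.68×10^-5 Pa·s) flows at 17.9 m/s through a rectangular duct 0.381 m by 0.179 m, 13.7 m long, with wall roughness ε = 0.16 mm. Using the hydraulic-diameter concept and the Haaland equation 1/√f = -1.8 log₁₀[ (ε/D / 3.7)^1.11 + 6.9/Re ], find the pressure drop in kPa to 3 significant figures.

Hydraulic diameter D_h = 4A/P = 4·(0.381·0.179)/(2·(0.381+0.179)) = 0.2728/1.12 = 0.2436 m.
Re = ρVD_h/μ = 1.28·17.9·0.2436/1.68e-05 = 3.322e+05.
ε/D_h = 0.00016/0.2436 = 0.000657; Haaland gives 1/√f = -1.8 log₁₀[6.87e-05+2.08e-05] = 7.287, so f = 0.01883.
ΔP = f(L/D_h)(ρV²/2) = 0.01883·13.7/0.2436·205.1 = 217.2 Pa.
ΔP = 0.217 kPa.

ΔP ≈ 0.217 kPa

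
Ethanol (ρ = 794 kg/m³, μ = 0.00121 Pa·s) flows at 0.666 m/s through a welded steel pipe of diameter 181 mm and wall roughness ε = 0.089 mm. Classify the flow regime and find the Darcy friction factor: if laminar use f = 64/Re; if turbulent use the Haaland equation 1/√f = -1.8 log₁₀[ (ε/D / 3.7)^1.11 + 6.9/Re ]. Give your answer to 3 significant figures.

f ≈ 0.0207

Re = ρVD/μ = 794·0.666·0.181/0.00121 = 7.91e+04.
Re > 4000 → turbulent. ε/D = 8.9e-05/0.181 = 0.000492; Haaland: 1/√f = -1.8 log₁₀[4.98e-05 + 8.72e-05] = 6.954, so f = 0.02068.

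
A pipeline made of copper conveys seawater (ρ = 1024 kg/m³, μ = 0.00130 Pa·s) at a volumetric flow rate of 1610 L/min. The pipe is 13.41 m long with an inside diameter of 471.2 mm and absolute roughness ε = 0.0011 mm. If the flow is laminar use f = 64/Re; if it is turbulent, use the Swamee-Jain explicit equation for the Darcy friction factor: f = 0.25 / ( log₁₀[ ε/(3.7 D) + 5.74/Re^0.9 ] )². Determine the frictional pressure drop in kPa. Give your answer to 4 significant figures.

ΔP ≈ 0.006956 kPa

Q = 1610 L/min = 1610/60000 = 0.02683 m³/s.
Cross-sectional area A = πD²/4 = π(0.4712)²/4 = 0.1744 m²; mean velocity V = Q/A = 0.02683/0.1744 = 0.1539 m/s.
Reynolds number Re = ρVD/μ = 1024 · 0.1539 · 0.4712 / 0.0013 = 5.711e+04.
Re > 4000 → turbulent. Relative roughness ε/D = 1.1e-06/0.4712 = 2.33e-06. Swamee-Jain: f = 0.25/(log₁₀[2.33e-06/3.7 + 5.74/5.711e+04^0.9])² = 0.25/(log₁₀[6.31e-07 + 0.000301])² = 0.25/(-3.521)² = 0.02016.
Darcy-Weisbach: ΔP = f(L/D)(ρV²/2) = 0.02016·(13.41/0.4712)·(1024·0.1539²/2) = 0.02016·28.46·12.12 = 6.956 Pa.
ΔP = 6.956 Pa = 0.006956 kPa.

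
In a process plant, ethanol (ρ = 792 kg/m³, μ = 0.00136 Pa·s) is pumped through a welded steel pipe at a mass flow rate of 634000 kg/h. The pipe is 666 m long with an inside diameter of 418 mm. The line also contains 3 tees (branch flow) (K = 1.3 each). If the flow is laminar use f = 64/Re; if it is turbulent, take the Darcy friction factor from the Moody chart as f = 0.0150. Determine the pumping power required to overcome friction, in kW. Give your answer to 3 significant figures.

P ≈ 6.43 kW

ṁ = 634000 kg/h = 634000/3600 = 176.1 kg/s.
A = πD²/4 = π(0.418)²/4 = 0.1372 m²; mean velocity V = ṁ/(ρA) = 176.1/(792 · 0.1372) = 1.62 m/s.
Reynolds number Re = ρVD/μ = 792 · 1.62 · 0.418 / 0.00136 = 3.944e+05.
Re > 4000 → turbulent; use the Moody-chart value f = 0.0150.
Total minor-loss coefficient ΣK = 3·1.3 = 3.9.
ΔP = [f·L/D + ΣK]·(ρV²/2) = [0.015·666/0.418 + 3.9]·(792·1.62²/2) = [23.9 + 3.9]·1040 = 2.89e+04 Pa.
Q = ṁ/ρ = 176.1/792 = 0.2224 m³/s.
Pumping power P = QΔP = 0.2224·2.89e+04 = 6427 W = 6.43 kW.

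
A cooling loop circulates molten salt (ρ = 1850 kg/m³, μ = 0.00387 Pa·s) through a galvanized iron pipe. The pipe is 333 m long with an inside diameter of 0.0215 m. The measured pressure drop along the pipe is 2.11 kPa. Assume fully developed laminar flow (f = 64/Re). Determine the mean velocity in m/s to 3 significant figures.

For laminar flow, f = 64/Re with Re = ρVD/μ, so Darcy-Weisbach reduces to ΔP = 32μLV/D². Solving for V: V = ΔP·D²/(32μL) = 2110·(0.0215)²/(32·0.00387·333) = 0.02365 m/s.
Check: Re = ρVD/μ = 1850·0.02365·0.0215/0.00387 = 243.1 < 2300, so the laminar assumption holds.

V ≈ 0.0237 m/s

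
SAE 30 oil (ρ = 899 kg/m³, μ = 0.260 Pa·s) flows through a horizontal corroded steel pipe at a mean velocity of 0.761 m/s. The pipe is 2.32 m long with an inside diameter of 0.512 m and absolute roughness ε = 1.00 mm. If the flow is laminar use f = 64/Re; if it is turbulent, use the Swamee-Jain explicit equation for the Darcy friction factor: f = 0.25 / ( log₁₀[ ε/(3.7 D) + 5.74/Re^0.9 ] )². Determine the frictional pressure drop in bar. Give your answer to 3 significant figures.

Reynolds number Re = ρVD/μ = 899 · 0.761 · 0.512 / 0.26 = 1347.
Re < 2300 → laminar flow, so f = 64/Re = 64/1347 = 0.0475 (the turbulent correlation is not needed).
Darcy-Weisbach: ΔP = f(L/D)(ρV²/2) = 0.0475·(2.32/0.512)·(899·0.761²/2) = 0.0475·4.531·260.3 = 56.03 Pa.
ΔP = 56.03 Pa = 5.60×10^-4 bar.

ΔP ≈ 5.60×10^-4 bar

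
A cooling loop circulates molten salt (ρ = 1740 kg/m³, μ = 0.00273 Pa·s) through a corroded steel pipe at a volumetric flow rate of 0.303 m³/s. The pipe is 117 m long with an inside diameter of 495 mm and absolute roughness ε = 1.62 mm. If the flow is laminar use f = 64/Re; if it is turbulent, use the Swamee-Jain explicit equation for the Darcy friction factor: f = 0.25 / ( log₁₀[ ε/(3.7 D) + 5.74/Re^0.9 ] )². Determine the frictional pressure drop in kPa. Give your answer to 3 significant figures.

Cross-sectional area A = πD²/4 = π(0.495)²/4 = 0.1924 m²; mean velocity V = Q/A = 0.303/0.1924 = 1.574 m/s.
Reynolds number Re = ρVD/μ = 1740 · 1.574 · 0.495 / 0.00273 = 4.967e+05.
Re > 4000 → turbulent. Relative roughness ε/D = 0.00162/0.495 = 0.00327. Swamee-Jain: f = 0.25/(log₁₀[0.00327/3.7 + 5.74/4.967e+05^0.9])² = 0.25/(log₁₀[0.000885 + 4.29e-05])² = 0.25/(-3.033)² = 0.02718.
Darcy-Weisbach: ΔP = f(L/D)(ρV²/2) = 0.02718·(117/0.495)·(1740·1.574²/2) = 0.02718·236.4·2157 = 1.386e+04 Pa.
ΔP = 1.386e+04 Pa = 13.9 kPa.

ΔP ≈ 13.9 kPa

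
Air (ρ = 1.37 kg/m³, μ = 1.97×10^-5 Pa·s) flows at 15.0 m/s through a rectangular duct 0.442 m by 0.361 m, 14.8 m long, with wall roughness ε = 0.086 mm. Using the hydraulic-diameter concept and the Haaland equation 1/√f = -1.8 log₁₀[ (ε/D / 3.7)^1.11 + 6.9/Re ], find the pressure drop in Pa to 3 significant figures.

ΔP ≈ 90.0 Pa

Hydraulic diameter D_h = 4A/P = 4·(0.442·0.361)/(2·(0.442+0.361)) = 0.6382/1.606 = 0.3974 m.
Re = ρVD_h/μ = 1.37·15·0.3974/1.97e-05 = 4.146e+05.
ε/D_h = 8.6e-05/0.3974 = 0.000216; Haaland gives 1/√f = -1.8 log₁₀[2e-05+1.66e-05] = 7.984, so f = 0.01569.
ΔP = f(L/D_h)(ρV²/2) = 0.01569·14.8/0.3974·154.1 = 90.03 Pa.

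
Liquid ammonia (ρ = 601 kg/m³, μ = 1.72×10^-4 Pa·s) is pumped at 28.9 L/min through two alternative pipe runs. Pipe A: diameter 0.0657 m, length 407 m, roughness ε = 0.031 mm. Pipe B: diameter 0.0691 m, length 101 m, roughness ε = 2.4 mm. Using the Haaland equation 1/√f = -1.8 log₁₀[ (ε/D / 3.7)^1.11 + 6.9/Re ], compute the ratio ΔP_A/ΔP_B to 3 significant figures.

Pipe A: V = Q/A = 0.0004817/0.00339 = 0.1421 m/s; Re = 3.262e+04; ε/D = 0.000472; Haaland → f = 0.02399; ΔP_A = f(L/D)(ρV²/2) = 901.6 Pa.
Pipe B: V = Q/A = 0.0004817/0.00375 = 0.1284 m/s; Re = 3.101e+04; ε/D = 0.0347; Haaland → f = 0.06186; ΔP_B = f(L/D)(ρV²/2) = 448.3 Pa.
ΔP_A/ΔP_B = 901.6/448.3 = 2.01.

ΔP_A/ΔP_B ≈ 2.01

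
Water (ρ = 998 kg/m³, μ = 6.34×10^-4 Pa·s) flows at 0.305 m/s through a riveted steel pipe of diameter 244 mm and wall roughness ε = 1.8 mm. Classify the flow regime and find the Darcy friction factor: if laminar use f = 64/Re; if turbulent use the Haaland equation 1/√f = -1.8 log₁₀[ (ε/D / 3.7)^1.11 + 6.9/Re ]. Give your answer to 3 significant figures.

f ≈ 0.0349

Re = ρVD/μ = 998·0.305·0.244/0.000634 = 1.171e+05.
Re > 4000 → turbulent. ε/D = 0.0018/0.244 = 0.00738; Haaland: 1/√f = -1.8 log₁₀[0.00101 + 5.89e-05] = 5.351, so f = 0.03493.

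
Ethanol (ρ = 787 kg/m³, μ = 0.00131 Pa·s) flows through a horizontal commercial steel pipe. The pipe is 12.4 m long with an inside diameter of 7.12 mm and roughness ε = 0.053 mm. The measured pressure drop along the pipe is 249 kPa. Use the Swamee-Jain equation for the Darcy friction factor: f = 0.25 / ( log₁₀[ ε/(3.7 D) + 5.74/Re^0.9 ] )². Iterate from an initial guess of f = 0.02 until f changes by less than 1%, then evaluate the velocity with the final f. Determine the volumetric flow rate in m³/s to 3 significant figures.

Rearranging Darcy-Weisbach: V = √(2·ΔP·D/(f·L·ρ)). With ε/D = 5.3e-05/0.00712 = 0.00744, iterate starting from f = 0.02:
  f = 0.02 → V = √(2·2.49e+05·0.00712/(0.02·12.4·787)) = 4.262 m/s; Re = ρVD/μ = 1.823e+04; f → 0.0386
  f = 0.0386 → V = 3.068 m/s; Re = 1.312e+04; f → 0.03991
  f = 0.03991 → V = 3.017 m/s; Re = 1.291e+04; f → 0.03998
Converged (Δf/f < 1%). With the final f = 0.03998: V = √(2·2.49e+05·0.00712/(0.03998·12.4·787)) = 3.015 m/s.
Q = V·A = 3.015·(π/4·0.00712²) = 0.00012 m³/s = 1.20×10^-4 m³/s.

Q ≈ 1.20×10^-4 m³/s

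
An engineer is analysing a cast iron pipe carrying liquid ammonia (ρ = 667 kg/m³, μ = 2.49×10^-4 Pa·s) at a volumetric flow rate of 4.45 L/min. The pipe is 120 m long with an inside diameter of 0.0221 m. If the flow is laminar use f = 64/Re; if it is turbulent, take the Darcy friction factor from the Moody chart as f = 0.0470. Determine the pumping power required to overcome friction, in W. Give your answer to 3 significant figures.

Q = 4.45 L/min = 4.45/60000 = 7.417e-05 m³/s.
Cross-sectional area A = πD²/4 = π(0.0221)²/4 = 0.0003836 m²; mean velocity V = Q/A = 7.417e-05/0.0003836 = 0.1933 m/s.
Reynolds number Re = ρVD/μ = 667 · 0.1933 · 0.0221 / 0.000249 = 1.145e+04.
Re > 4000 → turbulent; use the Moody-chart value f = 0.0470.
Darcy-Weisbach: ΔP = f(L/D)(ρV²/2) = 0.047·(120/0.0221)·(667·0.1933²/2) = 0.047·5430·12.47 = 3182 Pa.
Pumping power P = QΔP = 7.417e-05·3182 = 0.2360 W = 0.236 W.

P ≈ 0.236 W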